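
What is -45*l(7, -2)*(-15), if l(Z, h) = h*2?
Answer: -2700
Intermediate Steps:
l(Z, h) = 2*h
-45*l(7, -2)*(-15) = -90*(-2)*(-15) = -45*(-4)*(-15) = 180*(-15) = -2700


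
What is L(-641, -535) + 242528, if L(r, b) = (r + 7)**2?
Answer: 644484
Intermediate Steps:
L(r, b) = (7 + r)**2
L(-641, -535) + 242528 = (7 - 641)**2 + 242528 = (-634)**2 + 242528 = 401956 + 242528 = 644484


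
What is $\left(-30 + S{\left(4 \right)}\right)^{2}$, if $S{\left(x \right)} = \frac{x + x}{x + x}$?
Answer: $841$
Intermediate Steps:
$S{\left(x \right)} = 1$ ($S{\left(x \right)} = \frac{2 x}{2 x} = 2 x \frac{1}{2 x} = 1$)
$\left(-30 + S{\left(4 \right)}\right)^{2} = \left(-30 + 1\right)^{2} = \left(-29\right)^{2} = 841$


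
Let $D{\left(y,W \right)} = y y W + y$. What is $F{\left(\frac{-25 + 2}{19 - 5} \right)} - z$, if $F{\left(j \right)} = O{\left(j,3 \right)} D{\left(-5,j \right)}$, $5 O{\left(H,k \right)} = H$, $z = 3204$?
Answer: $- \frac{625017}{196} \approx -3188.9$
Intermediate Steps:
$O{\left(H,k \right)} = \frac{H}{5}$
$D{\left(y,W \right)} = y + W y^{2}$ ($D{\left(y,W \right)} = y^{2} W + y = W y^{2} + y = y + W y^{2}$)
$F{\left(j \right)} = \frac{j \left(-5 + 25 j\right)}{5}$ ($F{\left(j \right)} = \frac{j}{5} \left(- 5 \left(1 + j \left(-5\right)\right)\right) = \frac{j}{5} \left(- 5 \left(1 - 5 j\right)\right) = \frac{j}{5} \left(-5 + 25 j\right) = \frac{j \left(-5 + 25 j\right)}{5}$)
$F{\left(\frac{-25 + 2}{19 - 5} \right)} - z = \frac{-25 + 2}{19 - 5} \left(-1 + 5 \frac{-25 + 2}{19 - 5}\right) - 3204 = - \frac{23}{14} \left(-1 + 5 \left(- \frac{23}{14}\right)\right) - 3204 = \left(-23\right) \frac{1}{14} \left(-1 + 5 \left(\left(-23\right) \frac{1}{14}\right)\right) - 3204 = - \frac{23 \left(-1 + 5 \left(- \frac{23}{14}\right)\right)}{14} - 3204 = - \frac{23 \left(-1 - \frac{115}{14}\right)}{14} - 3204 = \left(- \frac{23}{14}\right) \left(- \frac{129}{14}\right) - 3204 = \frac{2967}{196} - 3204 = - \frac{625017}{196}$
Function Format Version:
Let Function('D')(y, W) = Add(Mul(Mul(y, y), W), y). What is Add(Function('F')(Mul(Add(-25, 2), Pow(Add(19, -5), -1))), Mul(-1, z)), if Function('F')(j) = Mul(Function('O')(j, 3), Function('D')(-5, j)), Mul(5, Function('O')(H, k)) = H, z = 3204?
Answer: Rational(-625017, 196) ≈ -3188.9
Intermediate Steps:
Function('O')(H, k) = Mul(Rational(1, 5), H)
Function('D')(y, W) = Add(y, Mul(W, Pow(y, 2))) (Function('D')(y, W) = Add(Mul(Pow(y, 2), W), y) = Add(Mul(W, Pow(y, 2)), y) = Add(y, Mul(W, Pow(y, 2))))
Function('F')(j) = Mul(Rational(1, 5), j, Add(-5, Mul(25, j))) (Function('F')(j) = Mul(Mul(Rational(1, 5), j), Mul(-5, Add(1, Mul(j, -5)))) = Mul(Mul(Rational(1, 5), j), Mul(-5, Add(1, Mul(-5, j)))) = Mul(Mul(Rational(1, 5), j), Add(-5, Mul(25, j))) = Mul(Rational(1, 5), j, Add(-5, Mul(25, j))))
Add(Function('F')(Mul(Add(-25, 2), Pow(Add(19, -5), -1))), Mul(-1, z)) = Add(Mul(Mul(Add(-25, 2), Pow(Add(19, -5), -1)), Add(-1, Mul(5, Mul(Add(-25, 2), Pow(Add(19, -5), -1))))), Mul(-1, 3204)) = Add(Mul(Mul(-23, Pow(14, -1)), Add(-1, Mul(5, Mul(-23, Pow(14, -1))))), -3204) = Add(Mul(Mul(-23, Rational(1, 14)), Add(-1, Mul(5, Mul(-23, Rational(1, 14))))), -3204) = Add(Mul(Rational(-23, 14), Add(-1, Mul(5, Rational(-23, 14)))), -3204) = Add(Mul(Rational(-23, 14), Add(-1, Rational(-115, 14))), -3204) = Add(Mul(Rational(-23, 14), Rational(-129, 14)), -3204) = Add(Rational(2967, 196), -3204) = Rational(-625017, 196)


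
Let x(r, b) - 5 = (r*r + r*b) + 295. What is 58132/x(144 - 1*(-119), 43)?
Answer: 29066/40389 ≈ 0.71965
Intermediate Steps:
x(r, b) = 300 + r² + b*r (x(r, b) = 5 + ((r*r + r*b) + 295) = 5 + ((r² + b*r) + 295) = 5 + (295 + r² + b*r) = 300 + r² + b*r)
58132/x(144 - 1*(-119), 43) = 58132/(300 + (144 - 1*(-119))² + 43*(144 - 1*(-119))) = 58132/(300 + (144 + 119)² + 43*(144 + 119)) = 58132/(300 + 263² + 43*263) = 58132/(300 + 69169 + 11309) = 58132/80778 = 58132*(1/80778) = 29066/40389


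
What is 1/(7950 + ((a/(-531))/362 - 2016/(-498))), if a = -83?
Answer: 15954426/126902280181 ≈ 0.00012572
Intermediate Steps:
1/(7950 + ((a/(-531))/362 - 2016/(-498))) = 1/(7950 + (-83/(-531)/362 - 2016/(-498))) = 1/(7950 + (-83*(-1/531)*(1/362) - 2016*(-1/498))) = 1/(7950 + ((83/531)*(1/362) + 336/83)) = 1/(7950 + (83/192222 + 336/83)) = 1/(7950 + 64593481/15954426) = 1/(126902280181/15954426) = 15954426/126902280181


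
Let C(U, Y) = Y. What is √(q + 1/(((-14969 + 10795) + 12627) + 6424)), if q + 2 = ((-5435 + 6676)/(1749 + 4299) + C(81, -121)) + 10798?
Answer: √91474068441770/92568 ≈ 103.32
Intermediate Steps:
q = 64563641/6048 (q = -2 + (((-5435 + 6676)/(1749 + 4299) - 121) + 10798) = -2 + ((1241/6048 - 121) + 10798) = -2 + (-730567/6048 + 10798) = -2 + 64575737/6048 = 64563641/6048 ≈ 10675.)
√(q + 1/(((-14969 + 10795) + 12627) + 6424)) = √(64563641/6048 + 1/(((-14969 + 10795) + 12627) + 6424)) = √(64563641/6048 + 1/((-4174 + 12627) + 6424)) = √(64563641/6048 + 1/(8453 + 6424)) = √(64563641/6048 + 1/14877) = √(11858188805/1110816) = √91474068441770/92568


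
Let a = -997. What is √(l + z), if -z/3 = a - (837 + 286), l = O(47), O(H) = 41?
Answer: √6401 ≈ 80.006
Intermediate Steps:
l = 41
z = 6360 (z = -3*(-997 - (837 + 286)) = -3*(-997 - 1*1123) = -3*(-997 - 1123) = -3*(-2120) = 6360)
√(l + z) = √(41 + 6360) = √6401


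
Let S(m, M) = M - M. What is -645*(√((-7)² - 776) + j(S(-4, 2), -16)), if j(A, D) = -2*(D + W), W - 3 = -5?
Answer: -23220 - 645*I*√727 ≈ -23220.0 - 17391.0*I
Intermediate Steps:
W = -2 (W = 3 - 5 = -2)
S(m, M) = 0
j(A, D) = 4 - 2*D (j(A, D) = -2*(D - 2) = -2*(-2 + D) = 4 - 2*D)
-645*(√((-7)² - 776) + j(S(-4, 2), -16)) = -645*(√((-7)² - 776) + (4 - 2*(-16))) = -645*(√(49 - 776) + (4 + 32)) = -645*(√(-727) + 36) = -645*(I*√727 + 36) = -645*(36 + I*√727) = -23220 - 645*I*√727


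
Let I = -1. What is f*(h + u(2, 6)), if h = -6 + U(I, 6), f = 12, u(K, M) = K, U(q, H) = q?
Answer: -60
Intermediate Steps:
h = -7 (h = -6 - 1 = -7)
f*(h + u(2, 6)) = 12*(-7 + 2) = 12*(-5) = -60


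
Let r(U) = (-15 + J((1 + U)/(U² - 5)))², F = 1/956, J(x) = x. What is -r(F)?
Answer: -4824702296845929/20881966163041 ≈ -231.05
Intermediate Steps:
F = 1/956 ≈ 0.0010460
r(U) = (-15 + (1 + U)/(-5 + U²))² (r(U) = (-15 + (1 + U)/(U² - 5))² = (-15 + (1 + U)/(-5 + U²))²)
-r(F) = -(76 + 1/956 - 15*(1/956)²)²/(-5 + (1/956)²)² = -(76 + 1/956 - 15*1/913936)²/(-5 + 1/913936)² = -(76 + 1/956 - 15/913936)²/(-4569679/913936)² = -835279012096*(69460077/913936)²/20881966163041 = -835279012096*4824702296845929/(20881966163041*835279012096) = -1*4824702296845929/20881966163041 = -4824702296845929/20881966163041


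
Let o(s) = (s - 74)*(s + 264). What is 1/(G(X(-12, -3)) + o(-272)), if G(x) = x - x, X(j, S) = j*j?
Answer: 1/2768 ≈ 0.00036127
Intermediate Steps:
X(j, S) = j**2
G(x) = 0
o(s) = (-74 + s)*(264 + s)
1/(G(X(-12, -3)) + o(-272)) = 1/(0 + (-19536 + (-272)**2 + 190*(-272))) = 1/(0 + (-19536 + 73984 - 51680)) = 1/(0 + 2768) = 1/2768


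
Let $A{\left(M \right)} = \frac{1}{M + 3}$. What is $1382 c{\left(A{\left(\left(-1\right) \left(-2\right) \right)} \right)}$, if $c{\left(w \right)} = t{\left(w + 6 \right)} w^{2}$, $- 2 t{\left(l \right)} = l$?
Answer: $- \frac{21421}{125} \approx -171.37$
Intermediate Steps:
$t{\left(l \right)} = - \frac{l}{2}$
$A{\left(M \right)} = \frac{1}{3 + M}$
$c{\left(w \right)} = w^{2} \left(-3 - \frac{w}{2}\right)$ ($c{\left(w \right)} = - \frac{w + 6}{2} w^{2} = - \frac{6 + w}{2} w^{2} = \left(-3 - \frac{w}{2}\right) w^{2} = w^{2} \left(-3 - \frac{w}{2}\right)$)
$1382 c{\left(A{\left(\left(-1\right) \left(-2\right) \right)} \right)} = 1382 \frac{\left(\frac{1}{3 - -2}\right)^{2} \left(-6 - \frac{1}{3 - -2}\right)}{2} = 1382 \frac{\left(\frac{1}{3 + 2}\right)^{2} \left(-6 - \frac{1}{3 + 2}\right)}{2} = 1382 \frac{\left(\frac{1}{5}\right)^{2} \left(-6 - \frac{1}{5}\right)}{2} = 1382 \frac{-6 - \frac{1}{5}}{2 \cdot 25} = 1382 \cdot \frac{1}{2} \cdot \frac{1}{25} \left(-6 - \frac{1}{5}\right) = 1382 \cdot \frac{1}{2} \cdot \frac{1}{25} \left(- \frac{31}{5}\right) = 1382 \left(- \frac{31}{250}\right) = - \frac{21421}{125}$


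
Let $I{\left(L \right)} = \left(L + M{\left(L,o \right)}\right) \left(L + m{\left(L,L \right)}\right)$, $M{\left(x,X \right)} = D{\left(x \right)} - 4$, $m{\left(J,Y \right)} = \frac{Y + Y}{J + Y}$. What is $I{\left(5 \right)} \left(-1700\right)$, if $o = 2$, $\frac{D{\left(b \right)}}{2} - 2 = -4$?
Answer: $30600$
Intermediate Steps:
$m{\left(J,Y \right)} = \frac{2 Y}{J + Y}$
$D{\left(b \right)} = -4$ ($D{\left(b \right)} = 4 + 2 \left(-4\right) = 4 - 8 = -4$)
$M{\left(x,X \right)} = -8$ ($M{\left(x,X \right)} = -4 - 4 = -8$)
$I{\left(L \right)} = \left(1 + L\right) \left(-8 + L\right)$ ($I{\left(L \right)} = \left(L - 8\right) \left(L + \frac{2 L}{L + L}\right) = \left(-8 + L\right) \left(L + \frac{2 L}{2 L}\right) = \left(-8 + L\right) \left(L + 2 L \frac{1}{2 L}\right) = \left(-8 + L\right) \left(L + 1\right) = \left(-8 + L\right) \left(1 + L\right) = \left(1 + L\right) \left(-8 + L\right)$)
$I{\left(5 \right)} \left(-1700\right) = \left(-8 + 5^{2} - 35\right) \left(-1700\right) = \left(-8 + 25 - 35\right) \left(-1700\right) = \left(-18\right) \left(-1700\right) = 30600$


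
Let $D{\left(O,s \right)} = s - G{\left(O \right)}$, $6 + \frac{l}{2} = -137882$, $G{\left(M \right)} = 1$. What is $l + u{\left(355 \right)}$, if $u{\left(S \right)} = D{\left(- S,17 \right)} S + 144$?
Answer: $-269952$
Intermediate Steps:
$l = -275776$ ($l = -12 + 2 \left(-137882\right) = -12 - 275764 = -275776$)
$D{\left(O,s \right)} = -1 + s$ ($D{\left(O,s \right)} = s - 1 = -1 + s$)
$u{\left(S \right)} = 144 + 16 S$ ($u{\left(S \right)} = \left(-1 + 17\right) S + 144 = 16 S + 144 = 144 + 16 S$)
$l + u{\left(355 \right)} = -275776 + \left(144 + 16 \cdot 355\right) = -275776 + \left(144 + 5680\right) = -275776 + 5824 = -269952$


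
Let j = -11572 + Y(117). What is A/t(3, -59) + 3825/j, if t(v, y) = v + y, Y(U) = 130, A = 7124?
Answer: -1702646/13349 ≈ -127.55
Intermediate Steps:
j = -11442 (j = -11572 + 130 = -11442)
A/t(3, -59) + 3825/j = 7124/(3 - 59) + 3825/(-11442) = 7124/(-56) + 3825*(-1/11442) = 7124*(-1/56) - 1275/3814 = -1781/14 - 1275/3814 = -1702646/13349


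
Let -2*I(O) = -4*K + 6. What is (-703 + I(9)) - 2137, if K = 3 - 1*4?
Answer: -2845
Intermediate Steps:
K = -1 (K = 3 - 4 = -1)
I(O) = -5 (I(O) = -(-4*(-1) + 6)/2 = -(4 + 6)/2 = -1/2*10 = -5)
(-703 + I(9)) - 2137 = (-703 - 5) - 2137 = -708 - 2137 = -2845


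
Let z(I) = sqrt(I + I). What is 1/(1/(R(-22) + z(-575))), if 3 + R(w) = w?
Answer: -25 + 5*I*sqrt(46) ≈ -25.0 + 33.912*I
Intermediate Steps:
R(w) = -3 + w
z(I) = sqrt(2)*sqrt(I) (z(I) = sqrt(2*I) = sqrt(2)*sqrt(I))
1/(1/(R(-22) + z(-575))) = 1/(1/((-3 - 22) + sqrt(2)*sqrt(-575))) = 1/(1/(-25 + sqrt(2)*(5*I*sqrt(23)))) = 1/(1/(-25 + 5*I*sqrt(46))) = -25 + 5*I*sqrt(46)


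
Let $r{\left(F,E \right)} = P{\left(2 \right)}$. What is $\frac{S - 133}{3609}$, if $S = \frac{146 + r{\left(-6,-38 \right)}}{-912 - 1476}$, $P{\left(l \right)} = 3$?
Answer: $- \frac{317753}{8618292} \approx -0.03687$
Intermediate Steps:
$r{\left(F,E \right)} = 3$
$S = - \frac{149}{2388}$ ($S = \frac{146 + 3}{-912 - 1476} = \frac{149}{-2388} = 149 \left(- \frac{1}{2388}\right) = - \frac{149}{2388} \approx -0.062395$)
$\frac{S - 133}{3609} = \frac{- \frac{149}{2388} - 133}{3609} = \left(- \frac{149}{2388} - 133\right) \frac{1}{3609} = \left(- \frac{317753}{2388}\right) \frac{1}{3609} = - \frac{317753}{8618292}$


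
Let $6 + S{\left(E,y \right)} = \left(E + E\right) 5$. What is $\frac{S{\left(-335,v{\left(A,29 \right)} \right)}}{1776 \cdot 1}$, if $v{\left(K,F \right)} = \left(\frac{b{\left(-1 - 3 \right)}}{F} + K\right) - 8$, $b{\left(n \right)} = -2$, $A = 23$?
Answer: $- \frac{839}{444} \approx -1.8896$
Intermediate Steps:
$v{\left(K,F \right)} = -8 + K - \frac{2}{F}$ ($v{\left(K,F \right)} = \left(- \frac{2}{F} + K\right) - 8 = \left(K - \frac{2}{F}\right) - 8 = -8 + K - \frac{2}{F}$)
$S{\left(E,y \right)} = -6 + 10 E$ ($S{\left(E,y \right)} = -6 + \left(E + E\right) 5 = -6 + 2 E 5 = -6 + 10 E$)
$\frac{S{\left(-335,v{\left(A,29 \right)} \right)}}{1776 \cdot 1} = \frac{-6 + 10 \left(-335\right)}{1776 \cdot 1} = \frac{-6 - 3350}{1776} = \left(-3356\right) \frac{1}{1776} = - \frac{839}{444}$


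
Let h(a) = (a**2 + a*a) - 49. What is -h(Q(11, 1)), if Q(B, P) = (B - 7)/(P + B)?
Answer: 439/9 ≈ 48.778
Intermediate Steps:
Q(B, P) = (-7 + B)/(B + P)
h(a) = -49 + 2*a**2 (h(a) = (a**2 + a**2) - 49 = 2*a**2 - 49 = -49 + 2*a**2)
-h(Q(11, 1)) = -(-49 + 2*((-7 + 11)/(11 + 1))**2) = -(-49 + 2*(4/12)**2) = -(-49 + 2*((1/12)*4)**2) = -(-49 + 2*(1/3)**2) = -(-49 + 2*(1/9)) = -(-49 + 2/9) = -1*(-439/9) = 439/9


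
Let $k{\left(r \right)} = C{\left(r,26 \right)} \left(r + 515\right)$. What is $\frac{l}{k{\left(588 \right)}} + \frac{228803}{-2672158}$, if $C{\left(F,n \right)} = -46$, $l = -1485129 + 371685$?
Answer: $\frac{1481844642769}{67789976302} \approx 21.859$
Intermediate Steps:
$l = -1113444$
$k{\left(r \right)} = -23690 - 46 r$ ($k{\left(r \right)} = - 46 \left(r + 515\right) = - 46 \left(515 + r\right) = -23690 - 46 r$)
$\frac{l}{k{\left(588 \right)}} + \frac{228803}{-2672158} = - \frac{1113444}{-23690 - 27048} + \frac{228803}{-2672158} = - \frac{1113444}{-23690 - 27048} + 228803 \left(- \frac{1}{2672158}\right) = - \frac{1113444}{-50738} - \frac{228803}{2672158} = \left(-1113444\right) \left(- \frac{1}{50738}\right) - \frac{228803}{2672158} = \frac{556722}{25369} - \frac{228803}{2672158} = \frac{1481844642769}{67789976302}$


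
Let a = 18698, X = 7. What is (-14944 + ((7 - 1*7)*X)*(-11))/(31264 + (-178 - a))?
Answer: -3736/3097 ≈ -1.2063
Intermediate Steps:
(-14944 + ((7 - 1*7)*X)*(-11))/(31264 + (-178 - a)) = (-14944 + ((7 - 1*7)*7)*(-11))/(31264 + (-178 - 1*18698)) = (-14944 + ((7 - 7)*7)*(-11))/(31264 + (-178 - 18698)) = (-14944 + (0*7)*(-11))/(31264 - 18876) = (-14944 + 0*(-11))/12388 = (-14944 + 0)*(1/12388) = -14944*1/12388 = -3736/3097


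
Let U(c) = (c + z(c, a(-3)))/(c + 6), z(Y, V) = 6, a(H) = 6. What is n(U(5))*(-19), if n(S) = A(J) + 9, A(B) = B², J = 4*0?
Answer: -171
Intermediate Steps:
J = 0
U(c) = 1 (U(c) = (c + 6)/(c + 6) = (6 + c)/(6 + c) = 1)
n(S) = 9 (n(S) = 0² + 9 = 0 + 9 = 9)
n(U(5))*(-19) = 9*(-19) = -171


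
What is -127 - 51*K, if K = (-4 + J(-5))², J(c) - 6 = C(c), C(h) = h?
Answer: -586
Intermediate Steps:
J(c) = 6 + c
K = 9 (K = (-4 + (6 - 5))² = (-4 + 1)² = (-3)² = 9)
-127 - 51*K = -127 - 51*9 = -127 - 459 = -586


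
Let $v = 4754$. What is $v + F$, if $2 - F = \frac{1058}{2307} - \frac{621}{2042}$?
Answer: $\frac{22404284075}{4710894} \approx 4755.8$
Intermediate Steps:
$F = \frac{8693999}{4710894}$ ($F = 2 - \left(\frac{1058}{2307} - \frac{621}{2042}\right) = 2 - \frac{727789}{4710894} = \frac{8693999}{4710894} \approx 1.8455$)
$v + F = 4754 + \frac{8693999}{4710894} = \frac{22404284075}{4710894}$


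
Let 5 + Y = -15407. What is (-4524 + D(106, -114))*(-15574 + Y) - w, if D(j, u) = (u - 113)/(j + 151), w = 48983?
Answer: 36020875839/257 ≈ 1.4016e+8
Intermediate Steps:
D(j, u) = (-113 + u)/(151 + j)
Y = -15412 (Y = -5 - 15407 = -15412)
(-4524 + D(106, -114))*(-15574 + Y) - w = (-4524 + (-113 - 114)/(151 + 106))*(-15574 - 15412) - 1*48983 = (-4524 - 227/257)*(-30986) - 48983 = -1162895/257*(-30986) - 48983 = 36033464470/257 - 48983 = 36020875839/257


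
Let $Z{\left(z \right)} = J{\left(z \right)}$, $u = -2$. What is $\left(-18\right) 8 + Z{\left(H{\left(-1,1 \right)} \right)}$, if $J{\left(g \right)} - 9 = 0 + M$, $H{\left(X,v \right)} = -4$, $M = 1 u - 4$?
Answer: $-141$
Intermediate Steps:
$M = -6$ ($M = 1 \left(-2\right) - 4 = -2 - 4 = -6$)
$J{\left(g \right)} = 3$ ($J{\left(g \right)} = 9 + \left(0 - 6\right) = 9 - 6 = 3$)
$Z{\left(z \right)} = 3$
$\left(-18\right) 8 + Z{\left(H{\left(-1,1 \right)} \right)} = \left(-18\right) 8 + 3 = -144 + 3 = -141$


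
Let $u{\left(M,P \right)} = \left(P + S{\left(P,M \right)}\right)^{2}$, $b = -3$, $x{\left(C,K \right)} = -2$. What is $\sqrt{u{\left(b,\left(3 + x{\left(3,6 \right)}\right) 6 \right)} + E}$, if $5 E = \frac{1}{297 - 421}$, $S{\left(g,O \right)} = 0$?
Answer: $\frac{\sqrt{3459445}}{310} \approx 5.9999$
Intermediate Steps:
$E = - \frac{1}{620}$ ($E = \frac{1}{5 \left(297 - 421\right)} = \frac{1}{5 \left(-124\right)} = \frac{1}{5} \left(- \frac{1}{124}\right) = - \frac{1}{620} \approx -0.0016129$)
$u{\left(M,P \right)} = P^{2}$ ($u{\left(M,P \right)} = \left(P + 0\right)^{2} = P^{2}$)
$\sqrt{u{\left(b,\left(3 + x{\left(3,6 \right)}\right) 6 \right)} + E} = \sqrt{\left(\left(3 - 2\right) 6\right)^{2} - \frac{1}{620}} = \sqrt{\left(1 \cdot 6\right)^{2} - \frac{1}{620}} = \sqrt{6^{2} - \frac{1}{620}} = \sqrt{36 - \frac{1}{620}} = \sqrt{\frac{22319}{620}} = \frac{\sqrt{3459445}}{310}$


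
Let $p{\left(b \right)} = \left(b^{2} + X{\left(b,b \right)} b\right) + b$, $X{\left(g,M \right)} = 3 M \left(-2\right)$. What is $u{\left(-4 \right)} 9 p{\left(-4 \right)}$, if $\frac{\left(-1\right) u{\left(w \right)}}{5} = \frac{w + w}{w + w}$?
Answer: $3780$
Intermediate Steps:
$X{\left(g,M \right)} = - 6 M$
$p{\left(b \right)} = b - 5 b^{2}$ ($p{\left(b \right)} = \left(b^{2} + - 6 b b\right) + b = \left(b^{2} - 6 b^{2}\right) + b = - 5 b^{2} + b = b - 5 b^{2}$)
$u{\left(w \right)} = -5$ ($u{\left(w \right)} = - 5 \frac{w + w}{w + w} = - 5 \frac{2 w}{2 w} = - 5 \cdot 2 w \frac{1}{2 w} = \left(-5\right) 1 = -5$)
$u{\left(-4 \right)} 9 p{\left(-4 \right)} = \left(-5\right) 9 \left(- 4 \left(1 - -20\right)\right) = - 45 \left(- 4 \left(1 + 20\right)\right) = - 45 \left(\left(-4\right) 21\right) = \left(-45\right) \left(-84\right) = 3780$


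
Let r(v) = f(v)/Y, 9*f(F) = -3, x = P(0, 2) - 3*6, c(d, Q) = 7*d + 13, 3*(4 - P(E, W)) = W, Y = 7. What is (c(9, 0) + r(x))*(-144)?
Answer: -76560/7 ≈ -10937.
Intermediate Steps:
P(E, W) = 4 - W/3
c(d, Q) = 13 + 7*d
x = -44/3 (x = (4 - 1/3*2) - 3*6 = (4 - 2/3) - 18 = 10/3 - 18 = -44/3 ≈ -14.667)
f(F) = -1/3 (f(F) = (1/9)*(-3) = -1/3)
r(v) = -1/21 (r(v) = -1/3/7 = -1/3*1/7 = -1/21)
(c(9, 0) + r(x))*(-144) = ((13 + 7*9) - 1/21)*(-144) = ((13 + 63) - 1/21)*(-144) = (76 - 1/21)*(-144) = (1595/21)*(-144) = -76560/7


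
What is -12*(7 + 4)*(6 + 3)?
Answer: -1188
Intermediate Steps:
-12*(7 + 4)*(6 + 3) = -132*9 = -12*99 = -1188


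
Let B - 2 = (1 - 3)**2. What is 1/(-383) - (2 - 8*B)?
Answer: 17617/383 ≈ 45.997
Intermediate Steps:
B = 6 (B = 2 + (1 - 3)**2 = 2 + (-2)**2 = 2 + 4 = 6)
1/(-383) - (2 - 8*B) = 1/(-383) - (2 - 8*6) = -1/383 - (2 - 48) = -1/383 - 1*(-46) = -1/383 + 46 = 17617/383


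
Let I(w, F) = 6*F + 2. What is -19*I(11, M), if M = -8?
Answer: 874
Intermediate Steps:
I(w, F) = 2 + 6*F
-19*I(11, M) = -19*(2 + 6*(-8)) = -19*(2 - 48) = -19*(-46) = 874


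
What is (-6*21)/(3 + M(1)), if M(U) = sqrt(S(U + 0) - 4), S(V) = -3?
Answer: -189/8 + 63*I*sqrt(7)/8 ≈ -23.625 + 20.835*I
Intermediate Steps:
M(U) = I*sqrt(7) (M(U) = sqrt(-3 - 4) = sqrt(-7) = I*sqrt(7))
(-6*21)/(3 + M(1)) = (-6*21)/(3 + I*sqrt(7)) = -126/(3 + I*sqrt(7))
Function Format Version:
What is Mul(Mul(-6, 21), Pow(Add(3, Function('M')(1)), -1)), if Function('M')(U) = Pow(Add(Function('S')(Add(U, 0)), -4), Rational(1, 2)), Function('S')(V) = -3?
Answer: Add(Rational(-189, 8), Mul(Rational(63, 8), I, Pow(7, Rational(1, 2)))) ≈ Add(-23.625, Mul(20.835, I))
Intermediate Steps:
Function('M')(U) = Mul(I, Pow(7, Rational(1, 2))) (Function('M')(U) = Pow(Add(-3, -4), Rational(1, 2)) = Pow(-7, Rational(1, 2)) = Mul(I, Pow(7, Rational(1, 2))))
Mul(Mul(-6, 21), Pow(Add(3, Function('M')(1)), -1)) = Mul(Mul(-6, 21), Pow(Add(3, Mul(I, Pow(7, Rational(1, 2)))), -1)) = Mul(-126, Pow(Add(3, Mul(I, Pow(7, Rational(1, 2)))), -1))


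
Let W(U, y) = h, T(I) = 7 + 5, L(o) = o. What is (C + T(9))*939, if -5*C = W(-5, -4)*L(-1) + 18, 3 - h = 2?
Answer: 40377/5 ≈ 8075.4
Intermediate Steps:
T(I) = 12
h = 1 (h = 3 - 1*2 = 3 - 2 = 1)
W(U, y) = 1
C = -17/5 (C = -(1*(-1) + 18)/5 = -(-1 + 18)/5 = -1/5*17 = -17/5 ≈ -3.4000)
(C + T(9))*939 = (-17/5 + 12)*939 = (43/5)*939 = 40377/5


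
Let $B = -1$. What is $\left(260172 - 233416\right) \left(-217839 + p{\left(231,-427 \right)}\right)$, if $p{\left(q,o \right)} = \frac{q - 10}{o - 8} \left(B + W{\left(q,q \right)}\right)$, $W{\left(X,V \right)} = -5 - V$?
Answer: $- \frac{844665408176}{145} \approx -5.8253 \cdot 10^{9}$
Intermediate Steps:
$p{\left(q,o \right)} = \frac{\left(-10 + q\right) \left(-6 - q\right)}{-8 + o}$ ($p{\left(q,o \right)} = \frac{q - 10}{o - 8} \left(-1 - \left(5 + q\right)\right) = \frac{-10 + q}{-8 + o} \left(-6 - q\right) = \frac{\left(-10 + q\right) \left(-6 - q\right)}{-8 + o}$)
$\left(260172 - 233416\right) \left(-217839 + p{\left(231,-427 \right)}\right) = \left(260172 - 233416\right) \left(-217839 + \frac{60 - 231^{2} + 4 \cdot 231}{-8 - 427}\right) = 26756 \left(-217839 + \frac{60 - 53361 + 924}{-435}\right) = 26756 \left(-217839 - \frac{60 - 53361 + 924}{435}\right) = 26756 \left(-217839 - - \frac{17459}{145}\right) = 26756 \left(-217839 + \frac{17459}{145}\right) = 26756 \left(- \frac{31569196}{145}\right) = - \frac{844665408176}{145}$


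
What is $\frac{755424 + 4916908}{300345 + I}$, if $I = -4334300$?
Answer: $- \frac{5672332}{4033955} \approx -1.4061$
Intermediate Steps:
$\frac{755424 + 4916908}{300345 + I} = \frac{755424 + 4916908}{300345 - 4334300} = \frac{5672332}{-4033955} = 5672332 \left(- \frac{1}{4033955}\right) = - \frac{5672332}{4033955}$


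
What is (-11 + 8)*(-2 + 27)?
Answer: -75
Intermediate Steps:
(-11 + 8)*(-2 + 27) = -3*25 = -75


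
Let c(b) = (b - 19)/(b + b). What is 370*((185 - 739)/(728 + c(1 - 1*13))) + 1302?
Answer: 17869386/17503 ≈ 1020.9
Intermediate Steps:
c(b) = (-19 + b)/(2*b) (c(b) = (-19 + b)/((2*b)) = (-19 + b)*(1/(2*b)) = (-19 + b)/(2*b))
370*((185 - 739)/(728 + c(1 - 1*13))) + 1302 = 370*((185 - 739)/(728 + (-19 + (1 - 1*13))/(2*(1 - 1*13)))) + 1302 = 370*(-554/(728 + (-19 + (1 - 13))/(2*(1 - 13)))) + 1302 = 370*(-554/(728 + (½)*(-19 - 12)/(-12))) + 1302 = 370*(-554/(728 + (½)*(-1/12)*(-31))) + 1302 = 370*(-554/(728 + 31/24)) + 1302 = 370*(-554/17503/24) + 1302 = 370*(-554*24/17503) + 1302 = 370*(-13296/17503) + 1302 = -4919520/17503 + 1302 = 17869386/17503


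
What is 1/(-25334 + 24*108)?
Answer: -1/22742 ≈ -4.3972e-5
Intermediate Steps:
1/(-25334 + 24*108) = 1/(-25334 + 2592) = 1/(-22742) = -1/22742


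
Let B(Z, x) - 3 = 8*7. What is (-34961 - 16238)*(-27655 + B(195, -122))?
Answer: 1412887604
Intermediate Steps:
B(Z, x) = 59 (B(Z, x) = 3 + 8*7 = 3 + 56 = 59)
(-34961 - 16238)*(-27655 + B(195, -122)) = (-34961 - 16238)*(-27655 + 59) = -51199*(-27596) = 1412887604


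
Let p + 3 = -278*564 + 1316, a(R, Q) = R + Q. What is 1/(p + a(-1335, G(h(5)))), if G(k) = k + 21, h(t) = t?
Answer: -1/156788 ≈ -6.3780e-6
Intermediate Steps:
G(k) = 21 + k
a(R, Q) = Q + R
p = -155479 (p = -3 + (-278*564 + 1316) = -3 + (-156792 + 1316) = -3 - 155476 = -155479)
1/(p + a(-1335, G(h(5)))) = 1/(-155479 + ((21 + 5) - 1335)) = 1/(-155479 + (26 - 1335)) = 1/(-155479 - 1309) = 1/(-156788) = -1/156788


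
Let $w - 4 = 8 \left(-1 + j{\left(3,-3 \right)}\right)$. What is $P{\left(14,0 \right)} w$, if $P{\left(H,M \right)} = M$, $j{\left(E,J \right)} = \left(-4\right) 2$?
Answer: $0$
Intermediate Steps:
$j{\left(E,J \right)} = -8$
$w = -68$ ($w = 4 + 8 \left(-1 - 8\right) = 4 + 8 \left(-9\right) = 4 - 72 = -68$)
$P{\left(14,0 \right)} w = 0 \left(-68\right) = 0$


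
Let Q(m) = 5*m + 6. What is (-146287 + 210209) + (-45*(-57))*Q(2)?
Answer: 104962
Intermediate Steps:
Q(m) = 6 + 5*m
(-146287 + 210209) + (-45*(-57))*Q(2) = (-146287 + 210209) + (-45*(-57))*(6 + 5*2) = 63922 + 2565*(6 + 10) = 63922 + 2565*16 = 63922 + 41040 = 104962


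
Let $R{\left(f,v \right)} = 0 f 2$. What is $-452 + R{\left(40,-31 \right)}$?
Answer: $-452$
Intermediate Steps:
$R{\left(f,v \right)} = 0$ ($R{\left(f,v \right)} = 0 \cdot 2 = 0$)
$-452 + R{\left(40,-31 \right)} = -452 + 0 = -452$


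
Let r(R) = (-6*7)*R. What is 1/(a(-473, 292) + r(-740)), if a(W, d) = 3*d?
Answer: 1/31956 ≈ 3.1293e-5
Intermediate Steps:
r(R) = -42*R
1/(a(-473, 292) + r(-740)) = 1/(3*292 - 42*(-740)) = 1/(876 + 31080) = 1/31956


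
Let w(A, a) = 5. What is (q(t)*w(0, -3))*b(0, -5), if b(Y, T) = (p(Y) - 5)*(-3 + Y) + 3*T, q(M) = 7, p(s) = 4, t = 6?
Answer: -420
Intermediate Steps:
b(Y, T) = 3 - Y + 3*T (b(Y, T) = (4 - 5)*(-3 + Y) + 3*T = -(-3 + Y) + 3*T = (3 - Y) + 3*T = 3 - Y + 3*T)
(q(t)*w(0, -3))*b(0, -5) = (7*5)*(3 - 1*0 + 3*(-5)) = 35*(3 + 0 - 15) = 35*(-12) = -420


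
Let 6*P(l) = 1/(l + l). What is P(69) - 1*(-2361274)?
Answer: 1955134873/828 ≈ 2.3613e+6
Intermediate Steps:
P(l) = 1/(12*l) (P(l) = 1/(6*(l + l)) = 1/(6*((2*l))) = (1/(2*l))/6 = 1/(12*l))
P(69) - 1*(-2361274) = (1/12)/69 - 1*(-2361274) = (1/12)*(1/69) + 2361274 = 1/828 + 2361274 = 1955134873/828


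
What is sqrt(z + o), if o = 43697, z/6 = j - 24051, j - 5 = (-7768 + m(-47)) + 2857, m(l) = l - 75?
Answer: I*sqrt(130777) ≈ 361.63*I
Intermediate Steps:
m(l) = -75 + l
j = -5028 (j = 5 + ((-7768 + (-75 - 47)) + 2857) = 5 + ((-7768 - 122) + 2857) = 5 + (-7890 + 2857) = 5 - 5033 = -5028)
z = -174474 (z = 6*(-5028 - 24051) = 6*(-29079) = -174474)
sqrt(z + o) = sqrt(-174474 + 43697) = sqrt(-130777) = I*sqrt(130777)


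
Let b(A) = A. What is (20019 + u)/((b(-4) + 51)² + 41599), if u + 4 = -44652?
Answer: -24637/43808 ≈ -0.56239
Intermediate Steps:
u = -44656 (u = -4 - 44652 = -44656)
(20019 + u)/((b(-4) + 51)² + 41599) = (20019 - 44656)/((-4 + 51)² + 41599) = -24637/(47² + 41599) = -24637/(2209 + 41599) = -24637/43808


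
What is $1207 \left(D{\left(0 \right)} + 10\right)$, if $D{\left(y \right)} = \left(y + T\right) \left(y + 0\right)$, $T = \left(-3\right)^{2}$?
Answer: $12070$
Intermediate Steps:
$T = 9$
$D{\left(y \right)} = y \left(9 + y\right)$ ($D{\left(y \right)} = \left(y + 9\right) \left(y + 0\right) = \left(9 + y\right) y = y \left(9 + y\right)$)
$1207 \left(D{\left(0 \right)} + 10\right) = 1207 \left(0 \left(9 + 0\right) + 10\right) = 1207 \left(0 \cdot 9 + 10\right) = 1207 \left(0 + 10\right) = 1207 \cdot 10 = 12070$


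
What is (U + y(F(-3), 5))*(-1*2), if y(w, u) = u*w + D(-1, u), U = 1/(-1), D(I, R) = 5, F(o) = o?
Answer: 22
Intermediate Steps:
U = -1
y(w, u) = 5 + u*w (y(w, u) = u*w + 5 = 5 + u*w)
(U + y(F(-3), 5))*(-1*2) = (-1 + (5 + 5*(-3)))*(-1*2) = (-1 + (5 - 15))*(-2) = (-1 - 10)*(-2) = -11*(-2) = 22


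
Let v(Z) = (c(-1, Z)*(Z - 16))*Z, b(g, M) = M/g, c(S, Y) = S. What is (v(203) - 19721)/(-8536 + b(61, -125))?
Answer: 3518602/520821 ≈ 6.7559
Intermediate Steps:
v(Z) = Z*(16 - Z) (v(Z) = (-(Z - 16))*Z = (-(-16 + Z))*Z = (16 - Z)*Z = Z*(16 - Z))
(v(203) - 19721)/(-8536 + b(61, -125)) = (203*(16 - 1*203) - 19721)/(-8536 - 125/61) = (203*(16 - 203) - 19721)/(-8536 - 125*1/61) = (203*(-187) - 19721)/(-8536 - 125/61) = (-37961 - 19721)/(-520821/61) = -57682*(-61/520821) = 3518602/520821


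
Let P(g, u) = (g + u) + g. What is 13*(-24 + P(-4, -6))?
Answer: -494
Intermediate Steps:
P(g, u) = u + 2*g
13*(-24 + P(-4, -6)) = 13*(-24 + (-6 + 2*(-4))) = 13*(-24 + (-6 - 8)) = 13*(-24 - 14) = 13*(-38) = -494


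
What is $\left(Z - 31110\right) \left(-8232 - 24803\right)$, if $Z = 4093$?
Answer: $892506595$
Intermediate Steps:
$\left(Z - 31110\right) \left(-8232 - 24803\right) = \left(4093 - 31110\right) \left(-8232 - 24803\right) = \left(-27017\right) \left(-33035\right) = 892506595$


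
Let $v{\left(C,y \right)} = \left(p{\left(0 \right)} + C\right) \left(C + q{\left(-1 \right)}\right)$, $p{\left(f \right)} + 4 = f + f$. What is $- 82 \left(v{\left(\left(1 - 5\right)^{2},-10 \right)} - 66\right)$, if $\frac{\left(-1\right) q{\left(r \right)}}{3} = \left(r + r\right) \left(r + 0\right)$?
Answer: $-4428$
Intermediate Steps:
$p{\left(f \right)} = -4 + 2 f$ ($p{\left(f \right)} = -4 + \left(f + f\right) = -4 + 2 f$)
$q{\left(r \right)} = - 6 r^{2}$ ($q{\left(r \right)} = - 3 \left(r + r\right) \left(r + 0\right) = - 3 \cdot 2 r r = - 3 \cdot 2 r^{2} = - 6 r^{2}$)
$v{\left(C,y \right)} = \left(-6 + C\right) \left(-4 + C\right)$ ($v{\left(C,y \right)} = \left(\left(-4 + 2 \cdot 0\right) + C\right) \left(C - 6 \left(-1\right)^{2}\right) = \left(\left(-4 + 0\right) + C\right) \left(C - 6\right) = \left(-4 + C\right) \left(C - 6\right) = \left(-4 + C\right) \left(-6 + C\right) = \left(-6 + C\right) \left(-4 + C\right)$)
$- 82 \left(v{\left(\left(1 - 5\right)^{2},-10 \right)} - 66\right) = - 82 \left(\left(24 + \left(\left(1 - 5\right)^{2}\right)^{2} - 10 \left(1 - 5\right)^{2}\right) - 66\right) = - 82 \left(\left(24 + \left(\left(-4\right)^{2}\right)^{2} - 10 \left(-4\right)^{2}\right) - 66\right) = - 82 \left(\left(24 + 16^{2} - 160\right) - 66\right) = - 82 \left(\left(24 + 256 - 160\right) - 66\right) = - 82 \left(120 - 66\right) = \left(-82\right) 54 = -4428$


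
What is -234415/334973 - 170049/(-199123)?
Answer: 10284405632/66700828679 ≈ 0.15419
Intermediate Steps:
-234415/334973 - 170049/(-199123) = -234415*1/334973 - 170049*(-1/199123) = -234415/334973 + 170049/199123 = 10284405632/66700828679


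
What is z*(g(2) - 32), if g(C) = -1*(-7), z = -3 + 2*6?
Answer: -225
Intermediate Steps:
z = 9 (z = -3 + 12 = 9)
g(C) = 7
z*(g(2) - 32) = 9*(7 - 32) = 9*(-25) = -225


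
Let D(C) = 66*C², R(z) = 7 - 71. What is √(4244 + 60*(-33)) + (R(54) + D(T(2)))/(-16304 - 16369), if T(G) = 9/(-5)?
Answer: -3746/816825 + 2*√566 ≈ 47.577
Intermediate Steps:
T(G) = -9/5 (T(G) = 9*(-⅕) = -9/5)
R(z) = -64
√(4244 + 60*(-33)) + (R(54) + D(T(2)))/(-16304 - 16369) = √(4244 + 60*(-33)) + (-64 + 66*(-9/5)²)/(-16304 - 16369) = √(4244 - 1980) + (-64 + 66*(81/25))/(-32673) = √2264 + (-64 + 5346/25)*(-1/32673) = 2*√566 + (3746/25)*(-1/32673) = 2*√566 - 3746/816825 = -3746/816825 + 2*√566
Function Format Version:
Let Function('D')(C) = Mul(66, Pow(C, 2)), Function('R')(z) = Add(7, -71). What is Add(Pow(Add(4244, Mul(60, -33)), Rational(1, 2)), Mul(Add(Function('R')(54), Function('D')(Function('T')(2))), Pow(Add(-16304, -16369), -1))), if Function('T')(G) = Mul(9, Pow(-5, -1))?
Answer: Add(Rational(-3746, 816825), Mul(2, Pow(566, Rational(1, 2)))) ≈ 47.577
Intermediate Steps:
Function('T')(G) = Rational(-9, 5) (Function('T')(G) = Mul(9, Rational(-1, 5)) = Rational(-9, 5))
Function('R')(z) = -64
Add(Pow(Add(4244, Mul(60, -33)), Rational(1, 2)), Mul(Add(Function('R')(54), Function('D')(Function('T')(2))), Pow(Add(-16304, -16369), -1))) = Add(Pow(Add(4244, Mul(60, -33)), Rational(1, 2)), Mul(Add(-64, Mul(66, Pow(Rational(-9, 5), 2))), Pow(Add(-16304, -16369), -1))) = Add(Pow(Add(4244, -1980), Rational(1, 2)), Mul(Add(-64, Mul(66, Rational(81, 25))), Pow(-32673, -1))) = Add(Pow(2264, Rational(1, 2)), Mul(Add(-64, Rational(5346, 25)), Rational(-1, 32673))) = Add(Mul(2, Pow(566, Rational(1, 2))), Mul(Rational(3746, 25), Rational(-1, 32673))) = Add(Mul(2, Pow(566, Rational(1, 2))), Rational(-3746, 816825)) = Add(Rational(-3746, 816825), Mul(2, Pow(566, Rational(1, 2))))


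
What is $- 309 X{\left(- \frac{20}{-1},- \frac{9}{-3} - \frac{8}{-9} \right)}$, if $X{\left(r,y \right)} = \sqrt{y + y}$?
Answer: $- 103 \sqrt{70} \approx -861.76$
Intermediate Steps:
$X{\left(r,y \right)} = \sqrt{2} \sqrt{y}$ ($X{\left(r,y \right)} = \sqrt{2 y} = \sqrt{2} \sqrt{y}$)
$- 309 X{\left(- \frac{20}{-1},- \frac{9}{-3} - \frac{8}{-9} \right)} = - 309 \sqrt{2} \sqrt{- \frac{9}{-3} - \frac{8}{-9}} = - 309 \sqrt{2} \sqrt{\left(-9\right) \left(- \frac{1}{3}\right) - - \frac{8}{9}} = - 309 \sqrt{2} \sqrt{3 + \frac{8}{9}} = - 309 \sqrt{2} \sqrt{\frac{35}{9}} = - 309 \sqrt{2} \frac{\sqrt{35}}{3} = - 309 \frac{\sqrt{70}}{3} = - 103 \sqrt{70}$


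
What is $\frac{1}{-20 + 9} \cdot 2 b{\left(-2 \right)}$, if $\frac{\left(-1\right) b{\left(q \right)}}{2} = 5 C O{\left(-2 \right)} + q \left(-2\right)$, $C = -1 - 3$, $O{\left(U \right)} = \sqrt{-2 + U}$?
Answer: $\frac{16}{11} - \frac{160 i}{11} \approx 1.4545 - 14.545 i$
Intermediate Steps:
$C = -4$
$b{\left(q \right)} = 4 q + 80 i$ ($b{\left(q \right)} = - 2 \left(5 \left(-4\right) \sqrt{-2 - 2} + q \left(-2\right)\right) = - 2 \left(- 20 \sqrt{-4} - 2 q\right) = - 2 \left(- 20 \cdot 2 i - 2 q\right) = - 2 \left(- 40 i - 2 q\right) = 4 q + 80 i$)
$\frac{1}{-20 + 9} \cdot 2 b{\left(-2 \right)} = \frac{1}{-20 + 9} \cdot 2 \left(4 \left(-2\right) + 80 i\right) = \frac{1}{-11} \cdot 2 \left(-8 + 80 i\right) = \left(- \frac{1}{11}\right) 2 \left(-8 + 80 i\right) = - \frac{2 \left(-8 + 80 i\right)}{11} = \frac{16}{11} - \frac{160 i}{11}$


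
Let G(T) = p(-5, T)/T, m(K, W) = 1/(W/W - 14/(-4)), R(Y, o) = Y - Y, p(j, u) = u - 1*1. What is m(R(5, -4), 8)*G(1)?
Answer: 0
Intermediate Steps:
p(j, u) = -1 + u (p(j, u) = u - 1 = -1 + u)
R(Y, o) = 0
m(K, W) = 2/9 (m(K, W) = 1/(1 - 14*(-¼)) = 1/(1 + 7/2) = 1/(9/2) = 2/9)
G(T) = (-1 + T)/T
m(R(5, -4), 8)*G(1) = 2*((-1 + 1)/1)/9 = 2*(1*0)/9 = (2/9)*0 = 0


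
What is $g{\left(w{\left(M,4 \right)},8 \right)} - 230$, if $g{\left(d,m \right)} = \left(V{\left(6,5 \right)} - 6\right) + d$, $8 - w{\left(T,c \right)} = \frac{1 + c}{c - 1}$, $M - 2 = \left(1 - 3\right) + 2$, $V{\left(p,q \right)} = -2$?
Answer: $- \frac{695}{3} \approx -231.67$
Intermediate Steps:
$M = 2$ ($M = 2 + \left(\left(1 - 3\right) + 2\right) = 2 + \left(-2 + 2\right) = 2 + 0 = 2$)
$w{\left(T,c \right)} = 8 - \frac{1 + c}{-1 + c}$ ($w{\left(T,c \right)} = 8 - \frac{1 + c}{c - 1} = 8 - \frac{1 + c}{-1 + c}$)
$g{\left(d,m \right)} = -8 + d$ ($g{\left(d,m \right)} = \left(-2 - 6\right) + d = -8 + d$)
$g{\left(w{\left(M,4 \right)},8 \right)} - 230 = \left(-8 + \frac{-9 + 7 \cdot 4}{-1 + 4}\right) - 230 = \left(-8 + \frac{-9 + 28}{3}\right) - 230 = \left(-8 + \frac{1}{3} \cdot 19\right) - 230 = \left(-8 + \frac{19}{3}\right) - 230 = - \frac{5}{3} - 230 = - \frac{695}{3}$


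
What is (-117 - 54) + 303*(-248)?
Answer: -75315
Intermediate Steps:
(-117 - 54) + 303*(-248) = -171 - 75144 = -75315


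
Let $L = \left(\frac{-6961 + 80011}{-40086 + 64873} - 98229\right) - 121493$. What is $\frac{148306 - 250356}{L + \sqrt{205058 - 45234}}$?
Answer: $\frac{344404382832244735}{741518415354907496} + \frac{6269904740645 \sqrt{9989}}{741518415354907496} \approx 0.4653$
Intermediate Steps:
$L = - \frac{5446176164}{24787}$ ($L = \left(\frac{73050}{24787} - 98229\right) - 121493 = - \frac{2434729173}{24787} - 121493 = - \frac{5446176164}{24787} \approx -2.1972 \cdot 10^{5}$)
$\frac{148306 - 250356}{L + \sqrt{205058 - 45234}} = \frac{148306 - 250356}{- \frac{5446176164}{24787} + \sqrt{205058 - 45234}} = - \frac{102050}{- \frac{5446176164}{24787} + \sqrt{159824}} = - \frac{102050}{- \frac{5446176164}{24787} + 4 \sqrt{9989}}$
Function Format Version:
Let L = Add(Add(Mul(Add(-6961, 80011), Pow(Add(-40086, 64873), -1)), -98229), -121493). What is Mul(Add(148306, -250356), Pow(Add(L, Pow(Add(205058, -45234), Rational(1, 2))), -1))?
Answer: Add(Rational(344404382832244735, 741518415354907496), Mul(Rational(6269904740645, 741518415354907496), Pow(9989, Rational(1, 2)))) ≈ 0.46530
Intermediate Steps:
L = Rational(-5446176164, 24787) (L = Add(Add(Mul(73050, Pow(24787, -1)), -98229), -121493) = Add(Add(Mul(73050, Rational(1, 24787)), -98229), -121493) = Add(Add(Rational(73050, 24787), -98229), -121493) = Add(Rational(-2434729173, 24787), -121493) = Rational(-5446176164, 24787) ≈ -2.1972e+5)
Mul(Add(148306, -250356), Pow(Add(L, Pow(Add(205058, -45234), Rational(1, 2))), -1)) = Mul(Add(148306, -250356), Pow(Add(Rational(-5446176164, 24787), Pow(Add(205058, -45234), Rational(1, 2))), -1)) = Mul(-102050, Pow(Add(Rational(-5446176164, 24787), Pow(159824, Rational(1, 2))), -1)) = Mul(-102050, Pow(Add(Rational(-5446176164, 24787), Mul(4, Pow(9989, Rational(1, 2)))), -1))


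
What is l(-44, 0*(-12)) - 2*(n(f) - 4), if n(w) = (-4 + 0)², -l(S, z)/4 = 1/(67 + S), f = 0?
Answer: -556/23 ≈ -24.174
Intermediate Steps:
l(S, z) = -4/(67 + S)
n(w) = 16 (n(w) = (-4)² = 16)
l(-44, 0*(-12)) - 2*(n(f) - 4) = -4/(67 - 44) - 2*(16 - 4) = -4/23 - 2*12 = -4*1/23 - 24 = -4/23 - 24 = -556/23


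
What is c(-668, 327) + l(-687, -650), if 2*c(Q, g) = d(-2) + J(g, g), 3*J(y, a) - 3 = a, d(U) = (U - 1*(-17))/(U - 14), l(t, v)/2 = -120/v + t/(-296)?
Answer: 4582381/76960 ≈ 59.542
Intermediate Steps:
l(t, v) = -240/v - t/148 (l(t, v) = 2*(-120/v + t/(-296)) = 2*(-120/v + t*(-1/296)) = 2*(-120/v - t/296) = -240/v - t/148)
d(U) = (17 + U)/(-14 + U) (d(U) = (U + 17)/(-14 + U) = (17 + U)/(-14 + U))
J(y, a) = 1 + a/3
c(Q, g) = 1/32 + g/6 (c(Q, g) = ((17 - 2)/(-14 - 2) + (1 + g/3))/2 = (15/(-16) + (1 + g/3))/2 = (-1/16*15 + (1 + g/3))/2 = (-15/16 + (1 + g/3))/2 = (1/16 + g/3)/2 = 1/32 + g/6)
c(-668, 327) + l(-687, -650) = (1/32 + (⅙)*327) + (-240/(-650) - 1/148*(-687)) = (1/32 + 109/2) + (-240*(-1/650) + 687/148) = 1745/32 + (24/65 + 687/148) = 1745/32 + 48207/9620 = 4582381/76960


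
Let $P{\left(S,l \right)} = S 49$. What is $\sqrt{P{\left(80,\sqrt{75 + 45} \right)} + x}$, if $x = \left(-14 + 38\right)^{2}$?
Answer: $4 \sqrt{281} \approx 67.052$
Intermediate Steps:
$P{\left(S,l \right)} = 49 S$
$x = 576$ ($x = 24^{2} = 576$)
$\sqrt{P{\left(80,\sqrt{75 + 45} \right)} + x} = \sqrt{49 \cdot 80 + 576} = \sqrt{3920 + 576} = \sqrt{4496} = 4 \sqrt{281}$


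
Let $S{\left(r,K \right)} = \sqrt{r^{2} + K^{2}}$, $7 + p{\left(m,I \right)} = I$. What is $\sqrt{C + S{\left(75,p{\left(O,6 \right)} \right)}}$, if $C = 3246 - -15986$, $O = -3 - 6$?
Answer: $\sqrt{19232 + \sqrt{5626}} \approx 138.95$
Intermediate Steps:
$O = -9$
$p{\left(m,I \right)} = -7 + I$
$C = 19232$ ($C = 3246 + 15986 = 19232$)
$S{\left(r,K \right)} = \sqrt{K^{2} + r^{2}}$
$\sqrt{C + S{\left(75,p{\left(O,6 \right)} \right)}} = \sqrt{19232 + \sqrt{\left(-7 + 6\right)^{2} + 75^{2}}} = \sqrt{19232 + \sqrt{\left(-1\right)^{2} + 5625}} = \sqrt{19232 + \sqrt{1 + 5625}} = \sqrt{19232 + \sqrt{5626}}$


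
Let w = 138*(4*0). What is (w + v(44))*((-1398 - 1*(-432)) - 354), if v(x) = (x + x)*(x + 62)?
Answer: -12312960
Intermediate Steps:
v(x) = 2*x*(62 + x) (v(x) = (2*x)*(62 + x) = 2*x*(62 + x))
w = 0 (w = 138*0 = 0)
(w + v(44))*((-1398 - 1*(-432)) - 354) = (0 + 2*44*(62 + 44))*((-1398 - 1*(-432)) - 354) = (0 + 2*44*106)*((-1398 + 432) - 354) = (0 + 9328)*(-966 - 354) = 9328*(-1320) = -12312960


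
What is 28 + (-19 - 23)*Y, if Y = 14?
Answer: -560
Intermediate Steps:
28 + (-19 - 23)*Y = 28 + (-19 - 23)*14 = 28 - 42*14 = 28 - 588 = -560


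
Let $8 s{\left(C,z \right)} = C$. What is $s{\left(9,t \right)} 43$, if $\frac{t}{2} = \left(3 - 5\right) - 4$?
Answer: $\frac{387}{8} \approx 48.375$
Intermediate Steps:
$t = -12$ ($t = 2 \left(\left(3 - 5\right) - 4\right) = 2 \left(-2 - 4\right) = 2 \left(-6\right) = -12$)
$s{\left(C,z \right)} = \frac{C}{8}$
$s{\left(9,t \right)} 43 = \frac{1}{8} \cdot 9 \cdot 43 = \frac{9}{8} \cdot 43 = \frac{387}{8}$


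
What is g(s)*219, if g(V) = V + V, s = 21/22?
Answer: 4599/11 ≈ 418.09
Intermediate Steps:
s = 21/22 (s = 21*(1/22) = 21/22 ≈ 0.95455)
g(V) = 2*V
g(s)*219 = (2*(21/22))*219 = (21/11)*219 = 4599/11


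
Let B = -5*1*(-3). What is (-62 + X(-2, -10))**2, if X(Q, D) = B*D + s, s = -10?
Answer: 49284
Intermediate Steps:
B = 15 (B = -5*(-3) = 15)
X(Q, D) = -10 + 15*D (X(Q, D) = 15*D - 10 = -10 + 15*D)
(-62 + X(-2, -10))**2 = (-62 + (-10 + 15*(-10)))**2 = (-62 + (-10 - 150))**2 = (-62 - 160)**2 = (-222)**2 = 49284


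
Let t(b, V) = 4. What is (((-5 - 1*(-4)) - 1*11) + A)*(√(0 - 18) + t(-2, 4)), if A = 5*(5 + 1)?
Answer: 72 + 54*I*√2 ≈ 72.0 + 76.368*I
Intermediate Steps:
A = 30 (A = 5*6 = 30)
(((-5 - 1*(-4)) - 1*11) + A)*(√(0 - 18) + t(-2, 4)) = (((-5 - 1*(-4)) - 1*11) + 30)*(√(0 - 18) + 4) = (((-5 + 4) - 11) + 30)*(√(-18) + 4) = ((-1 - 11) + 30)*(3*I*√2 + 4) = (-12 + 30)*(4 + 3*I*√2) = 18*(4 + 3*I*√2) = 72 + 54*I*√2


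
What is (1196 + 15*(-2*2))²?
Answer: 1290496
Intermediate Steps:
(1196 + 15*(-2*2))² = (1196 + 15*(-4))² = (1196 - 60)² = 1136² = 1290496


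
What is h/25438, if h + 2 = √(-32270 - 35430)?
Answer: -1/12719 + 5*I*√677/12719 ≈ -7.8622e-5 + 0.010228*I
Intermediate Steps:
h = -2 + 10*I*√677 (h = -2 + √(-32270 - 35430) = -2 + √(-67700) = -2 + 10*I*√677 ≈ -2.0 + 260.19*I)
h/25438 = (-2 + 10*I*√677)/25438 = (-2 + 10*I*√677)*(1/25438) = -1/12719 + 5*I*√677/12719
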